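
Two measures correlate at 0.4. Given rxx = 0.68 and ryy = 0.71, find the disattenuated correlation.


r_corrected = rxy / sqrt(rxx * ryy)
= 0.4 / sqrt(0.68 * 0.71)
= 0.4 / sqrt(0.4828)
= 0.4 / 0.694838
r_corrected = 0.5757

0.5757


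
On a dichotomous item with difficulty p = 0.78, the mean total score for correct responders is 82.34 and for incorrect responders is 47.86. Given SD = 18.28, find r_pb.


q = 1 - p = 0.22
rpb = ((M1 - M0) / SD) * sqrt(p * q)
rpb = ((82.34 - 47.86) / 18.28) * sqrt(0.78 * 0.22)
rpb = 0.7814

0.7814


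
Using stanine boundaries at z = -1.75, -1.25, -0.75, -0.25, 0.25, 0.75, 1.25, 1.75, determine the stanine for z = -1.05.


Stanine boundaries: [-1.75, -1.25, -0.75, -0.25, 0.25, 0.75, 1.25, 1.75]
z = -1.05
Check each boundary:
  z >= -1.75 -> could be stanine 2
  z >= -1.25 -> could be stanine 3
  z < -0.75
  z < -0.25
  z < 0.25
  z < 0.75
  z < 1.25
  z < 1.75
Highest qualifying boundary gives stanine = 3

3


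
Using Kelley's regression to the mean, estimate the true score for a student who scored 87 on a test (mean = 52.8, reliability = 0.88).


T_est = rxx * X + (1 - rxx) * mean
T_est = 0.88 * 87 + 0.12 * 52.8
T_est = 76.56 + 6.336
T_est = 82.896

82.896


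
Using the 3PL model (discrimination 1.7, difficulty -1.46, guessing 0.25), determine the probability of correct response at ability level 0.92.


logit = 1.7*(0.92 - -1.46) = 4.046
P* = 1/(1 + exp(-4.046)) = 0.9828
P = 0.25 + (1 - 0.25) * 0.9828
P = 0.9871

0.9871


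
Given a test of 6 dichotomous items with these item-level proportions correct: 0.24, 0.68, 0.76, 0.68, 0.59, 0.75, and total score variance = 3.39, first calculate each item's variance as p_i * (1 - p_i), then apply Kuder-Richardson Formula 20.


For each item, compute p_i * q_i:
  Item 1: 0.24 * 0.76 = 0.1824
  Item 2: 0.68 * 0.32 = 0.2176
  Item 3: 0.76 * 0.24 = 0.1824
  Item 4: 0.68 * 0.32 = 0.2176
  Item 5: 0.59 * 0.41 = 0.2419
  Item 6: 0.75 * 0.25 = 0.1875
Sum(p_i * q_i) = 0.1824 + 0.2176 + 0.1824 + 0.2176 + 0.2419 + 0.1875 = 1.2294
KR-20 = (k/(k-1)) * (1 - Sum(p_i*q_i) / Var_total)
= (6/5) * (1 - 1.2294/3.39)
= 1.2 * 0.6373
KR-20 = 0.7648

0.7648


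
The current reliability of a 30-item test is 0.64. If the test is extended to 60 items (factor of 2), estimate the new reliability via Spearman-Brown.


r_new = (n * rxx) / (1 + (n-1) * rxx)
r_new = (2 * 0.64) / (1 + 1 * 0.64)
r_new = 1.28 / 1.64
r_new = 0.7805

0.7805


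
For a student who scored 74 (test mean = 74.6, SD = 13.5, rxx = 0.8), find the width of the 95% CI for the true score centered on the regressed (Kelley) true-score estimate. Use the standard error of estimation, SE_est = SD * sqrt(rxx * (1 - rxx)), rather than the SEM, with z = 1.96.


True score estimate = 0.8*74 + 0.2*74.6 = 74.12
SE_est = SD * sqrt(rxx * (1 - rxx)) = 13.5 * sqrt(0.8 * 0.2) = 13.5 * sqrt(0.16) = 5.4
CI = T_est +/- z * SE_est, so width = 2 * z * SE_est = 2 * 1.96 * 5.4
Width = 21.168

21.168


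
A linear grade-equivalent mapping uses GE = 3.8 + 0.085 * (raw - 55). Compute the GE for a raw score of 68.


raw - median = 68 - 55 = 13
slope * diff = 0.085 * 13 = 1.105
GE = 3.8 + 1.105
GE = 4.905

4.905


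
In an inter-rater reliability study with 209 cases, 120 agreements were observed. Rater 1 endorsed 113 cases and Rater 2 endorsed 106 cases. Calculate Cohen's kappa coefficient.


P_o = 120/209 = 0.574163
P_e = (113*106 + 96*103) / 43681 = 0.500584
kappa = (P_o - P_e) / (1 - P_e)
kappa = (0.574163 - 0.500584) / (1 - 0.500584)
kappa = 0.1473

0.1473


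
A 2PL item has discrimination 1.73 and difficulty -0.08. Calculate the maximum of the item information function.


For 2PL, max info at theta = b = -0.08
I_max = a^2 / 4 = 1.73^2 / 4
= 2.9929 / 4
I_max = 0.7482

0.7482


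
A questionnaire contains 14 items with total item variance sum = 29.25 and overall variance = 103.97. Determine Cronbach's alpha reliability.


alpha = (k/(k-1)) * (1 - sum(si^2)/s_total^2)
= (14/13) * (1 - 29.25/103.97)
alpha = 0.774

0.774


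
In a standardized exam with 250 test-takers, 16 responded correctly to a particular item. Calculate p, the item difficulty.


Item difficulty p = number correct / total examinees
p = 16 / 250
p = 0.064

0.064


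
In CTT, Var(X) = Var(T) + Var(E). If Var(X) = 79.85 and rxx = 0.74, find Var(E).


var_true = rxx * var_obs = 0.74 * 79.85 = 59.089
var_error = var_obs - var_true
var_error = 79.85 - 59.089
var_error = 20.761

20.761


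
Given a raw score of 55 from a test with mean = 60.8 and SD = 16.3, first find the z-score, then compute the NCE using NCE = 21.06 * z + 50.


z = (X - mean) / SD = (55 - 60.8) / 16.3
z = -5.8 / 16.3
z = -0.3558
NCE = NCE = 21.06z + 50
Carry z at full precision (z = -5.8 / 16.3) into the conversion:
NCE = 21.06 * (-5.8 / 16.3) + 50 = -122.148 / 16.3 + 50
NCE = -7.4937 + 50
NCE = 42.5063

42.5063


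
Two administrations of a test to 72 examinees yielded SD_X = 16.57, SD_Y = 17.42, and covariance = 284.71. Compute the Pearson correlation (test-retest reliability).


r = cov(X,Y) / (SD_X * SD_Y)
r = 284.71 / (16.57 * 17.42)
r = 284.71 / 288.6494
r = 0.9864

0.9864


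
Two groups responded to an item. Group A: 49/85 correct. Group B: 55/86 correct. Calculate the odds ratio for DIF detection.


Odds_A = 49/36 = 1.3611
Odds_B = 55/31 = 1.7742
OR = Odds_A / Odds_B = 1.3611 / 1.7742
Exactly, OR = (49 * 31) / (36 * 55) = 1519 / 1980
OR = 0.7672

0.7672


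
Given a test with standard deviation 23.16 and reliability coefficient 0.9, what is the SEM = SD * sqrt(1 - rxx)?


SEM = SD * sqrt(1 - rxx)
SEM = 23.16 * sqrt(1 - 0.9)
SEM = 23.16 * sqrt(0.1) = 23.16 * 0.316228
SEM = 7.3238

7.3238


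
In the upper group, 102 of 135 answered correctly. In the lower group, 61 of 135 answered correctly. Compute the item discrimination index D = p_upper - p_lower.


p_upper = 102/135 = 0.7556
p_lower = 61/135 = 0.4519
D = 0.7556 - 0.4519 = 0.3037

0.3037


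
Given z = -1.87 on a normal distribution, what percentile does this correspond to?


CDF(z) = 0.5 * (1 + erf(z/sqrt(2)))
erf(-1.3223) = -0.9385
CDF = 0.0307
Percentile rank = 0.0307 * 100 = 3.07

3.07


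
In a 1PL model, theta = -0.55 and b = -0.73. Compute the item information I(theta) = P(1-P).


P = 1/(1+exp(-(-0.55--0.73))) = 0.5449
I = P*(1-P) = 0.5449 * 0.4551
I = 0.248

0.248


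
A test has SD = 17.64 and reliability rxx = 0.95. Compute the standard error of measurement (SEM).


SEM = SD * sqrt(1 - rxx)
SEM = 17.64 * sqrt(1 - 0.95)
SEM = 17.64 * sqrt(0.05) = 17.64 * 0.223607
SEM = 3.9444

3.9444


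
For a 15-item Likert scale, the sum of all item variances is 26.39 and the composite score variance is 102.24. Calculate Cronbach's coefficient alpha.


alpha = (k/(k-1)) * (1 - sum(si^2)/s_total^2)
= (15/14) * (1 - 26.39/102.24)
alpha = 0.7949

0.7949


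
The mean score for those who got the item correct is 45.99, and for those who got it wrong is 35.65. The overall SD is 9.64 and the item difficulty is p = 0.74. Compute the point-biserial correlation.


q = 1 - p = 0.26
rpb = ((M1 - M0) / SD) * sqrt(p * q)
rpb = ((45.99 - 35.65) / 9.64) * sqrt(0.74 * 0.26)
rpb = 0.4705

0.4705


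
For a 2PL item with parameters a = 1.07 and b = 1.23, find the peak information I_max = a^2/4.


For 2PL, max info at theta = b = 1.23
I_max = a^2 / 4 = 1.07^2 / 4
= 1.1449 / 4
I_max = 0.2862

0.2862


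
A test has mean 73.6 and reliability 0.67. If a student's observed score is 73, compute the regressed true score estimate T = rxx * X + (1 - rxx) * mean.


T_est = rxx * X + (1 - rxx) * mean
T_est = 0.67 * 73 + 0.33 * 73.6
T_est = 48.91 + 24.288
T_est = 73.198

73.198


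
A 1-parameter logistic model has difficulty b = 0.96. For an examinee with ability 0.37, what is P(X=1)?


theta - b = 0.37 - 0.96 = -0.59
exp(-(theta - b)) = exp(0.59) = 1.804
P = 1 / (1 + 1.804)
P = 0.3566

0.3566


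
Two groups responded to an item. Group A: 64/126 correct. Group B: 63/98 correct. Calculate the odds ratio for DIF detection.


Odds_A = 64/62 = 1.0323
Odds_B = 63/35 = 1.8
OR = Odds_A / Odds_B = 1.0323 / 1.8
Exactly, OR = (64 * 35) / (62 * 63) = 2240 / 3906
OR = 0.5735

0.5735


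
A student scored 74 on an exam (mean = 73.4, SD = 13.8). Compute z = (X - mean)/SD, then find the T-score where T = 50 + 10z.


z = (X - mean) / SD = (74 - 73.4) / 13.8
z = 0.6 / 13.8
z = 0.0435
T-score = T = 50 + 10z
Carry z at full precision (z = 0.6 / 13.8) into the conversion:
T-score = 50 + 10 * (0.6 / 13.8) = 50 + 6 / 13.8
T-score = 50 + 0.4348
T-score = 50.4348

50.4348


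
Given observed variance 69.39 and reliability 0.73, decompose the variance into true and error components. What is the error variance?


var_true = rxx * var_obs = 0.73 * 69.39 = 50.6547
var_error = var_obs - var_true
var_error = 69.39 - 50.6547
var_error = 18.7353

18.7353


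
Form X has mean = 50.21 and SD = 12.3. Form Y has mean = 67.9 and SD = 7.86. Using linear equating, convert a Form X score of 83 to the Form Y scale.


slope = SD_Y / SD_X = 7.86 / 12.3 ~ 0.639
intercept = mean_Y - slope * mean_X = 67.9 - (7.86 / 12.3) * 50.21 ~ 35.8146
Y = slope * X + intercept. To avoid rounding drift from the rounded slope/intercept, evaluate the equivalent form Y = mean_Y + SD_Y * (X - mean_X) / SD_X at full precision:
Y = 67.9 + 7.86 * (83 - 50.21) / 12.3
Y = 67.9 + 7.86 * 32.79 / 12.3
Y = 67.9 + 257.7294 / 12.3
Y = 67.9 + 20.9536
Y = 88.8536

88.8536


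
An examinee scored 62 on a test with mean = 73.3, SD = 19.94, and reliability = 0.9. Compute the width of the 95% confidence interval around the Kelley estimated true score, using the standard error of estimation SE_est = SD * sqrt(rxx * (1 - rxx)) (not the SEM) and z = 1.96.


True score estimate = 0.9*62 + 0.1*73.3 = 63.13
SE_est = SD * sqrt(rxx * (1 - rxx)) = 19.94 * sqrt(0.9 * 0.1) = 19.94 * sqrt(0.09) = 5.982
CI = T_est +/- z * SE_est, so width = 2 * z * SE_est = 2 * 1.96 * 5.982
Width = 23.4494

23.4494


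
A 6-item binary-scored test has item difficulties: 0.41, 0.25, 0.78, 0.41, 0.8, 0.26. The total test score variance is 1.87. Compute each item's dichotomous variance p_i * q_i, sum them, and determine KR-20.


For each item, compute p_i * q_i:
  Item 1: 0.41 * 0.59 = 0.2419
  Item 2: 0.25 * 0.75 = 0.1875
  Item 3: 0.78 * 0.22 = 0.1716
  Item 4: 0.41 * 0.59 = 0.2419
  Item 5: 0.8 * 0.2 = 0.16
  Item 6: 0.26 * 0.74 = 0.1924
Sum(p_i * q_i) = 0.2419 + 0.1875 + 0.1716 + 0.2419 + 0.16 + 0.1924 = 1.1953
KR-20 = (k/(k-1)) * (1 - Sum(p_i*q_i) / Var_total)
= (6/5) * (1 - 1.1953/1.87)
= 1.2 * 0.3608
KR-20 = 0.433

0.433


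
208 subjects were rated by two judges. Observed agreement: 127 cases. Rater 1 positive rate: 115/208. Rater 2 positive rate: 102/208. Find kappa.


P_o = 127/208 = 0.610577
P_e = (115*102 + 93*106) / 43264 = 0.498983
kappa = (P_o - P_e) / (1 - P_e)
kappa = (0.610577 - 0.498983) / (1 - 0.498983)
kappa = 0.2227

0.2227


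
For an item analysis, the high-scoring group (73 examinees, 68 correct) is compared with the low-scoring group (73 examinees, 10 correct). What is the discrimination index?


p_upper = 68/73 = 0.9315
p_lower = 10/73 = 0.137
D = 0.9315 - 0.137 = 0.7945

0.7945


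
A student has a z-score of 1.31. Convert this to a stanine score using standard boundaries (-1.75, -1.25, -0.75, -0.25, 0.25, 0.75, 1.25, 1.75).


Stanine boundaries: [-1.75, -1.25, -0.75, -0.25, 0.25, 0.75, 1.25, 1.75]
z = 1.31
Check each boundary:
  z >= -1.75 -> could be stanine 2
  z >= -1.25 -> could be stanine 3
  z >= -0.75 -> could be stanine 4
  z >= -0.25 -> could be stanine 5
  z >= 0.25 -> could be stanine 6
  z >= 0.75 -> could be stanine 7
  z >= 1.25 -> could be stanine 8
  z < 1.75
Highest qualifying boundary gives stanine = 8

8


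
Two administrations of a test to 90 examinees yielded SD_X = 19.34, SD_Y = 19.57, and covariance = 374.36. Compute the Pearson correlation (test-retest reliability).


r = cov(X,Y) / (SD_X * SD_Y)
r = 374.36 / (19.34 * 19.57)
r = 374.36 / 378.4838
r = 0.9891

0.9891


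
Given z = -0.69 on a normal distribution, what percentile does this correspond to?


CDF(z) = 0.5 * (1 + erf(z/sqrt(2)))
erf(-0.4879) = -0.5098
CDF = 0.2451
Percentile rank = 0.2451 * 100 = 24.51

24.51


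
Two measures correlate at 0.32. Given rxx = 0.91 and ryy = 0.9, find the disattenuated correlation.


r_corrected = rxy / sqrt(rxx * ryy)
= 0.32 / sqrt(0.91 * 0.9)
= 0.32 / sqrt(0.819)
= 0.32 / 0.904986
r_corrected = 0.3536

0.3536


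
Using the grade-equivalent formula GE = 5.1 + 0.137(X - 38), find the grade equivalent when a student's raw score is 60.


raw - median = 60 - 38 = 22
slope * diff = 0.137 * 22 = 3.014
GE = 5.1 + 3.014
GE = 8.114

8.114


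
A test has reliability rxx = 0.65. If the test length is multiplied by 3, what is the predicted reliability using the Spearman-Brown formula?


r_new = (n * rxx) / (1 + (n-1) * rxx)
r_new = (3 * 0.65) / (1 + 2 * 0.65)
r_new = 1.95 / 2.3
r_new = 0.8478

0.8478


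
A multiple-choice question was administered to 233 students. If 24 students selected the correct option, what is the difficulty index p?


Item difficulty p = number correct / total examinees
p = 24 / 233
p = 0.103

0.103


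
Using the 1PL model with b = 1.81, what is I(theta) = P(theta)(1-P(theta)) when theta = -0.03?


P = 1/(1+exp(-(-0.03-1.81))) = 0.1371
I = P*(1-P) = 0.1371 * 0.8629
I = 0.1183

0.1183


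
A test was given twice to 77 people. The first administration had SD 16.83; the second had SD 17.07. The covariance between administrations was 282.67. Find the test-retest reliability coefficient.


r = cov(X,Y) / (SD_X * SD_Y)
r = 282.67 / (16.83 * 17.07)
r = 282.67 / 287.2881
r = 0.9839

0.9839


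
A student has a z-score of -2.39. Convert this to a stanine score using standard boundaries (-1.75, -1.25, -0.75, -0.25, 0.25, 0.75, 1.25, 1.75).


Stanine boundaries: [-1.75, -1.25, -0.75, -0.25, 0.25, 0.75, 1.25, 1.75]
z = -2.39
Check each boundary:
  z < -1.75
  z < -1.25
  z < -0.75
  z < -0.25
  z < 0.25
  z < 0.75
  z < 1.25
  z < 1.75
Highest qualifying boundary gives stanine = 1

1


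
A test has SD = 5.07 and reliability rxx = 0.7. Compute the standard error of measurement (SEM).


SEM = SD * sqrt(1 - rxx)
SEM = 5.07 * sqrt(1 - 0.7)
SEM = 5.07 * sqrt(0.3) = 5.07 * 0.547723
SEM = 2.777

2.777


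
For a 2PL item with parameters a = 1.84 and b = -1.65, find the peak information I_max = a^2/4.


For 2PL, max info at theta = b = -1.65
I_max = a^2 / 4 = 1.84^2 / 4
= 3.3856 / 4
I_max = 0.8464

0.8464


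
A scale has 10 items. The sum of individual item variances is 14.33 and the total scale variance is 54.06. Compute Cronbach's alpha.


alpha = (k/(k-1)) * (1 - sum(si^2)/s_total^2)
= (10/9) * (1 - 14.33/54.06)
alpha = 0.8166

0.8166


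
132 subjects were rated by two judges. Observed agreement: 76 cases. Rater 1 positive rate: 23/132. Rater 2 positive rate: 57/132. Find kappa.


P_o = 76/132 = 0.575758
P_e = (23*57 + 109*75) / 17424 = 0.544421
kappa = (P_o - P_e) / (1 - P_e)
kappa = (0.575758 - 0.544421) / (1 - 0.544421)
kappa = 0.0688

0.0688


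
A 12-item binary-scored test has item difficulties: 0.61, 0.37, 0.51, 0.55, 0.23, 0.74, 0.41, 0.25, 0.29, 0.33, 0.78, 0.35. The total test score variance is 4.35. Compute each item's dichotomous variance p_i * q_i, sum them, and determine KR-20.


For each item, compute p_i * q_i:
  Item 1: 0.61 * 0.39 = 0.2379
  Item 2: 0.37 * 0.63 = 0.2331
  Item 3: 0.51 * 0.49 = 0.2499
  Item 4: 0.55 * 0.45 = 0.2475
  Item 5: 0.23 * 0.77 = 0.1771
  Item 6: 0.74 * 0.26 = 0.1924
  Item 7: 0.41 * 0.59 = 0.2419
  Item 8: 0.25 * 0.75 = 0.1875
  Item 9: 0.29 * 0.71 = 0.2059
  Item 10: 0.33 * 0.67 = 0.2211
  Item 11: 0.78 * 0.22 = 0.1716
  Item 12: 0.35 * 0.65 = 0.2275
Sum(p_i * q_i) = 0.2379 + 0.2331 + 0.2499 + 0.2475 + 0.1771 + 0.1924 + 0.2419 + 0.1875 + 0.2059 + 0.2211 + 0.1716 + 0.2275 = 2.5934
KR-20 = (k/(k-1)) * (1 - Sum(p_i*q_i) / Var_total)
= (12/11) * (1 - 2.5934/4.35)
= 1.0909 * 0.4038
KR-20 = 0.4405

0.4405


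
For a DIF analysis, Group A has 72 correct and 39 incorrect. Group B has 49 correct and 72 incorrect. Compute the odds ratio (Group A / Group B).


Odds_A = 72/39 = 1.8462
Odds_B = 49/72 = 0.6806
OR = Odds_A / Odds_B = 1.8462 / 0.6806
Exactly, OR = (72 * 72) / (39 * 49) = 5184 / 1911
OR = 2.7127

2.7127


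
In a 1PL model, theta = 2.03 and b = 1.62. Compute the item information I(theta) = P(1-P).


P = 1/(1+exp(-(2.03-1.62))) = 0.6011
I = P*(1-P) = 0.6011 * 0.3989
I = 0.2398

0.2398


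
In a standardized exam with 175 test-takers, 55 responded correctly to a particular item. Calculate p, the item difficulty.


Item difficulty p = number correct / total examinees
p = 55 / 175
p = 0.3143

0.3143


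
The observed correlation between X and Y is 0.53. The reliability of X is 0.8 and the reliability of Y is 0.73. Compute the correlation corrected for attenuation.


r_corrected = rxy / sqrt(rxx * ryy)
= 0.53 / sqrt(0.8 * 0.73)
= 0.53 / sqrt(0.584)
= 0.53 / 0.764199
r_corrected = 0.6935

0.6935


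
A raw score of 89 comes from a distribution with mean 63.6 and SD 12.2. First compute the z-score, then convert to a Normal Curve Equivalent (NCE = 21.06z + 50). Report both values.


z = (X - mean) / SD = (89 - 63.6) / 12.2
z = 25.4 / 12.2
z = 2.082
NCE = NCE = 21.06z + 50
Carry z at full precision (z = 25.4 / 12.2) into the conversion:
NCE = 21.06 * (25.4 / 12.2) + 50 = 534.924 / 12.2 + 50
NCE = 43.8462 + 50
NCE = 93.8462

93.8462


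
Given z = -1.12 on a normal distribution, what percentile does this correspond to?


CDF(z) = 0.5 * (1 + erf(z/sqrt(2)))
erf(-0.792) = -0.7373
CDF = 0.1314
Percentile rank = 0.1314 * 100 = 13.14

13.14


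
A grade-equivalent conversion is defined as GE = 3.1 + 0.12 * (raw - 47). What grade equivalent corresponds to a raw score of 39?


raw - median = 39 - 47 = -8
slope * diff = 0.12 * -8 = -0.96
GE = 3.1 + -0.96
GE = 2.14

2.14


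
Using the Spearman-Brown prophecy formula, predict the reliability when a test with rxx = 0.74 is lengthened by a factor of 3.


r_new = (n * rxx) / (1 + (n-1) * rxx)
r_new = (3 * 0.74) / (1 + 2 * 0.74)
r_new = 2.22 / 2.48
r_new = 0.8952

0.8952


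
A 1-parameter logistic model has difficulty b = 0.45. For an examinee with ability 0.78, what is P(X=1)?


theta - b = 0.78 - 0.45 = 0.33
exp(-(theta - b)) = exp(-0.33) = 0.7189
P = 1 / (1 + 0.7189)
P = 0.5818

0.5818


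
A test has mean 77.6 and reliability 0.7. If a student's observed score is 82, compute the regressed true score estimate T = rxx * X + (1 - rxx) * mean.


T_est = rxx * X + (1 - rxx) * mean
T_est = 0.7 * 82 + 0.3 * 77.6
T_est = 57.4 + 23.28
T_est = 80.68

80.68


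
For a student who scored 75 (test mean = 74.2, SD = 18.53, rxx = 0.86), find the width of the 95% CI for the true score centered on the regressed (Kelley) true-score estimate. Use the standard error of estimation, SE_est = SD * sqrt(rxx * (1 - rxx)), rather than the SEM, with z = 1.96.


True score estimate = 0.86*75 + 0.14*74.2 = 74.888
SE_est = SD * sqrt(rxx * (1 - rxx)) = 18.53 * sqrt(0.86 * 0.14) = 18.53 * sqrt(0.1204) = 6.42967
CI = T_est +/- z * SE_est, so width = 2 * z * SE_est = 2 * 1.96 * 6.42967
Width = 25.2043

25.2043


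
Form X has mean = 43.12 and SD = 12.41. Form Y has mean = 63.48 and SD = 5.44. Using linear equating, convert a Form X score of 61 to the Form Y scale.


slope = SD_Y / SD_X = 5.44 / 12.41 ~ 0.4384
intercept = mean_Y - slope * mean_X = 63.48 - (5.44 / 12.41) * 43.12 ~ 44.5781
Y = slope * X + intercept. To avoid rounding drift from the rounded slope/intercept, evaluate the equivalent form Y = mean_Y + SD_Y * (X - mean_X) / SD_X at full precision:
Y = 63.48 + 5.44 * (61 - 43.12) / 12.41
Y = 63.48 + 5.44 * 17.88 / 12.41
Y = 63.48 + 97.2672 / 12.41
Y = 63.48 + 7.8378
Y = 71.3178

71.3178


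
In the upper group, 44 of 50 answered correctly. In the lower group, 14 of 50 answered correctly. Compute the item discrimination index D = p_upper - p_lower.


p_upper = 44/50 = 0.88
p_lower = 14/50 = 0.28
D = 0.88 - 0.28 = 0.6

0.6


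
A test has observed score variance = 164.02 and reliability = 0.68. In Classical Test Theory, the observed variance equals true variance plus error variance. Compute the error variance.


var_true = rxx * var_obs = 0.68 * 164.02 = 111.5336
var_error = var_obs - var_true
var_error = 164.02 - 111.5336
var_error = 52.4864

52.4864


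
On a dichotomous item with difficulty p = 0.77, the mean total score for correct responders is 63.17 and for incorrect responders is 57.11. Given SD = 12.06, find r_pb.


q = 1 - p = 0.23
rpb = ((M1 - M0) / SD) * sqrt(p * q)
rpb = ((63.17 - 57.11) / 12.06) * sqrt(0.77 * 0.23)
rpb = 0.2115

0.2115


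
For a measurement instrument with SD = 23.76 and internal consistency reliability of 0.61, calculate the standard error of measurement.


SEM = SD * sqrt(1 - rxx)
SEM = 23.76 * sqrt(1 - 0.61)
SEM = 23.76 * sqrt(0.39) = 23.76 * 0.6245
SEM = 14.8381

14.8381


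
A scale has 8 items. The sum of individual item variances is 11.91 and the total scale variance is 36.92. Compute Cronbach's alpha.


alpha = (k/(k-1)) * (1 - sum(si^2)/s_total^2)
= (8/7) * (1 - 11.91/36.92)
alpha = 0.7742

0.7742


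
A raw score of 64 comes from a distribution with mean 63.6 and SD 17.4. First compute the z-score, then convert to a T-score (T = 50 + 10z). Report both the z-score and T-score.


z = (X - mean) / SD = (64 - 63.6) / 17.4
z = 0.4 / 17.4
z = 0.023
T-score = T = 50 + 10z
Carry z at full precision (z = 0.4 / 17.4) into the conversion:
T-score = 50 + 10 * (0.4 / 17.4) = 50 + 4 / 17.4
T-score = 50 + 0.2299
T-score = 50.2299

50.2299


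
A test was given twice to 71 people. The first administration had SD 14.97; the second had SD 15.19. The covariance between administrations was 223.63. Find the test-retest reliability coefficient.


r = cov(X,Y) / (SD_X * SD_Y)
r = 223.63 / (14.97 * 15.19)
r = 223.63 / 227.3943
r = 0.9834

0.9834


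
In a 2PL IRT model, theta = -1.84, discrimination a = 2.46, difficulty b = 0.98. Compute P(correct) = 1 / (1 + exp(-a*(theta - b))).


a*(theta - b) = 2.46 * (-1.84 - 0.98) = -6.9372
exp(--6.9372) = 1029.8825
P = 1 / (1 + 1029.8825)
P = 0.001

0.001


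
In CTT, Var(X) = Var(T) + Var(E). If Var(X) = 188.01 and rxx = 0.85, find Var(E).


var_true = rxx * var_obs = 0.85 * 188.01 = 159.8085
var_error = var_obs - var_true
var_error = 188.01 - 159.8085
var_error = 28.2015

28.2015


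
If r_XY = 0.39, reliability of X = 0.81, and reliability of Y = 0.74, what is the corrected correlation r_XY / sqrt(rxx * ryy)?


r_corrected = rxy / sqrt(rxx * ryy)
= 0.39 / sqrt(0.81 * 0.74)
= 0.39 / sqrt(0.5994)
= 0.39 / 0.774209
r_corrected = 0.5037

0.5037


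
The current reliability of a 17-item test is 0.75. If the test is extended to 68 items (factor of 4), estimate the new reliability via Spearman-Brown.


r_new = (n * rxx) / (1 + (n-1) * rxx)
r_new = (4 * 0.75) / (1 + 3 * 0.75)
r_new = 3.0 / 3.25
r_new = 0.9231

0.9231


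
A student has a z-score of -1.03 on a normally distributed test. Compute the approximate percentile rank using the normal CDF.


CDF(z) = 0.5 * (1 + erf(z/sqrt(2)))
erf(-0.7283) = -0.697
CDF = 0.1515
Percentile rank = 0.1515 * 100 = 15.15

15.15


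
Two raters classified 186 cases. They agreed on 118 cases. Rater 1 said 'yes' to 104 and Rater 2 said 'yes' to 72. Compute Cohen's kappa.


P_o = 118/186 = 0.634409
P_e = (104*72 + 82*114) / 34596 = 0.486646
kappa = (P_o - P_e) / (1 - P_e)
kappa = (0.634409 - 0.486646) / (1 - 0.486646)
kappa = 0.2878

0.2878


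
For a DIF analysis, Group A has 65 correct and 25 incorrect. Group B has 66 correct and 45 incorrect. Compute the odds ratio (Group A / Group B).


Odds_A = 65/25 = 2.6
Odds_B = 66/45 = 1.4667
OR = Odds_A / Odds_B = 2.6 / 1.4667
Exactly, OR = (65 * 45) / (25 * 66) = 2925 / 1650
OR = 1.7727

1.7727


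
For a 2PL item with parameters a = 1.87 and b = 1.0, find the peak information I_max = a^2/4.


For 2PL, max info at theta = b = 1.0
I_max = a^2 / 4 = 1.87^2 / 4
= 3.4969 / 4
I_max = 0.8742

0.8742


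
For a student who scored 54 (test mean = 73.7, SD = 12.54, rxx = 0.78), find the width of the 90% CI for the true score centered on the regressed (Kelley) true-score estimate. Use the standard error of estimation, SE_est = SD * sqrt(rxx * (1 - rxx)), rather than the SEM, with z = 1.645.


True score estimate = 0.78*54 + 0.22*73.7 = 58.334
SE_est = SD * sqrt(rxx * (1 - rxx)) = 12.54 * sqrt(0.78 * 0.22) = 12.54 * sqrt(0.1716) = 5.194649
CI = T_est +/- z * SE_est, so width = 2 * z * SE_est = 2 * 1.645 * 5.194649
Width = 17.0904

17.0904


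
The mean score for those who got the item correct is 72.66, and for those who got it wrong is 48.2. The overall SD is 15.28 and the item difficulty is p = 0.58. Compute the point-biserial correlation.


q = 1 - p = 0.42
rpb = ((M1 - M0) / SD) * sqrt(p * q)
rpb = ((72.66 - 48.2) / 15.28) * sqrt(0.58 * 0.42)
rpb = 0.7901

0.7901


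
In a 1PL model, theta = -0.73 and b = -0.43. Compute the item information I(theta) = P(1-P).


P = 1/(1+exp(-(-0.73--0.43))) = 0.4256
I = P*(1-P) = 0.4256 * 0.5744
I = 0.2445

0.2445


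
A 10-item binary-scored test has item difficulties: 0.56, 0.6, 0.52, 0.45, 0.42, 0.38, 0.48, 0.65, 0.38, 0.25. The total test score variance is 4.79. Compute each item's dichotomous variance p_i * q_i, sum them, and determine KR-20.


For each item, compute p_i * q_i:
  Item 1: 0.56 * 0.44 = 0.2464
  Item 2: 0.6 * 0.4 = 0.24
  Item 3: 0.52 * 0.48 = 0.2496
  Item 4: 0.45 * 0.55 = 0.2475
  Item 5: 0.42 * 0.58 = 0.2436
  Item 6: 0.38 * 0.62 = 0.2356
  Item 7: 0.48 * 0.52 = 0.2496
  Item 8: 0.65 * 0.35 = 0.2275
  Item 9: 0.38 * 0.62 = 0.2356
  Item 10: 0.25 * 0.75 = 0.1875
Sum(p_i * q_i) = 0.2464 + 0.24 + 0.2496 + 0.2475 + 0.2436 + 0.2356 + 0.2496 + 0.2275 + 0.2356 + 0.1875 = 2.3629
KR-20 = (k/(k-1)) * (1 - Sum(p_i*q_i) / Var_total)
= (10/9) * (1 - 2.3629/4.79)
= 1.1111 * 0.5067
KR-20 = 0.563

0.563


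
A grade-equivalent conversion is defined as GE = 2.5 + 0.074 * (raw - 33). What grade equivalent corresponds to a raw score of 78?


raw - median = 78 - 33 = 45
slope * diff = 0.074 * 45 = 3.33
GE = 2.5 + 3.33
GE = 5.83

5.83


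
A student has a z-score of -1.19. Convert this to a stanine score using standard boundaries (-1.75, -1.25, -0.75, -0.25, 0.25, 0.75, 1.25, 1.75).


Stanine boundaries: [-1.75, -1.25, -0.75, -0.25, 0.25, 0.75, 1.25, 1.75]
z = -1.19
Check each boundary:
  z >= -1.75 -> could be stanine 2
  z >= -1.25 -> could be stanine 3
  z < -0.75
  z < -0.25
  z < 0.25
  z < 0.75
  z < 1.25
  z < 1.75
Highest qualifying boundary gives stanine = 3

3


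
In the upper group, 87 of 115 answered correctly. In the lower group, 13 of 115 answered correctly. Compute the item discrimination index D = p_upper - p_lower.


p_upper = 87/115 = 0.7565
p_lower = 13/115 = 0.113
D = 0.7565 - 0.113 = 0.6435

0.6435


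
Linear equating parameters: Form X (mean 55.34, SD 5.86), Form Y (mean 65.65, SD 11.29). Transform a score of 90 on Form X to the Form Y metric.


slope = SD_Y / SD_X = 11.29 / 5.86 ~ 1.9266
intercept = mean_Y - slope * mean_X = 65.65 - (11.29 / 5.86) * 55.34 ~ -40.9692
Y = slope * X + intercept. To avoid rounding drift from the rounded slope/intercept, evaluate the equivalent form Y = mean_Y + SD_Y * (X - mean_X) / SD_X at full precision:
Y = 65.65 + 11.29 * (90 - 55.34) / 5.86
Y = 65.65 + 11.29 * 34.66 / 5.86
Y = 65.65 + 391.3114 / 5.86
Y = 65.65 + 66.7767
Y = 132.4267

132.4267


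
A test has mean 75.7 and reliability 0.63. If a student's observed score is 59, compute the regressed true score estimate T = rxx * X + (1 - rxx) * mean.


T_est = rxx * X + (1 - rxx) * mean
T_est = 0.63 * 59 + 0.37 * 75.7
T_est = 37.17 + 28.009
T_est = 65.179

65.179


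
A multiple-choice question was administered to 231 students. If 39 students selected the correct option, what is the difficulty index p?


Item difficulty p = number correct / total examinees
p = 39 / 231
p = 0.1688

0.1688


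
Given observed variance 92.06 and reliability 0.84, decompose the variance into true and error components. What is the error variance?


var_true = rxx * var_obs = 0.84 * 92.06 = 77.3304
var_error = var_obs - var_true
var_error = 92.06 - 77.3304
var_error = 14.7296

14.7296


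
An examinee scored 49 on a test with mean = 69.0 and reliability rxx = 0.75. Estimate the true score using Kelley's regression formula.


T_est = rxx * X + (1 - rxx) * mean
T_est = 0.75 * 49 + 0.25 * 69.0
T_est = 36.75 + 17.25
T_est = 54.0

54.0


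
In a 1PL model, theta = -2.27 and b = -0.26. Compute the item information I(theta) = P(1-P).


P = 1/(1+exp(-(-2.27--0.26))) = 0.1182
I = P*(1-P) = 0.1182 * 0.8818
I = 0.1042

0.1042


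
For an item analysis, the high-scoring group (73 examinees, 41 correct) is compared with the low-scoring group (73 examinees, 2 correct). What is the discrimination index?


p_upper = 41/73 = 0.5616
p_lower = 2/73 = 0.0274
D = 0.5616 - 0.0274 = 0.5342

0.5342


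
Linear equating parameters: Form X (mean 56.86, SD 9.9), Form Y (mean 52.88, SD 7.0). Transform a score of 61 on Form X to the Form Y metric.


slope = SD_Y / SD_X = 7.0 / 9.9 ~ 0.7071
intercept = mean_Y - slope * mean_X = 52.88 - (7.0 / 9.9) * 56.86 ~ 12.676
Y = slope * X + intercept. To avoid rounding drift from the rounded slope/intercept, evaluate the equivalent form Y = mean_Y + SD_Y * (X - mean_X) / SD_X at full precision:
Y = 52.88 + 7.0 * (61 - 56.86) / 9.9
Y = 52.88 + 7.0 * 4.14 / 9.9
Y = 52.88 + 28.98 / 9.9
Y = 52.88 + 2.9273
Y = 55.8073

55.8073


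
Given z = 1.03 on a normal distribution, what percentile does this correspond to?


CDF(z) = 0.5 * (1 + erf(z/sqrt(2)))
erf(0.7283) = 0.697
CDF = 0.8485
Percentile rank = 0.8485 * 100 = 84.85

84.85


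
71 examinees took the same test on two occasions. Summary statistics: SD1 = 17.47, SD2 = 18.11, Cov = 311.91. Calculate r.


r = cov(X,Y) / (SD_X * SD_Y)
r = 311.91 / (17.47 * 18.11)
r = 311.91 / 316.3817
r = 0.9859

0.9859


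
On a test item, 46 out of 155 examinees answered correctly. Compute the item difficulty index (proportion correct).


Item difficulty p = number correct / total examinees
p = 46 / 155
p = 0.2968

0.2968


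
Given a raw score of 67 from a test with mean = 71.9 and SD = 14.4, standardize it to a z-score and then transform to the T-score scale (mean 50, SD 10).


z = (X - mean) / SD = (67 - 71.9) / 14.4
z = -4.9 / 14.4
z = -0.3403
T-score = T = 50 + 10z
Carry z at full precision (z = -4.9 / 14.4) into the conversion:
T-score = 50 + 10 * (-4.9 / 14.4) = 50 + -49 / 14.4
T-score = 50 + -3.4028
T-score = 46.5972

46.5972


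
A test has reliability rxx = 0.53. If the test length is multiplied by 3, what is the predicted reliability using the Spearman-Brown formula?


r_new = (n * rxx) / (1 + (n-1) * rxx)
r_new = (3 * 0.53) / (1 + 2 * 0.53)
r_new = 1.59 / 2.06
r_new = 0.7718

0.7718


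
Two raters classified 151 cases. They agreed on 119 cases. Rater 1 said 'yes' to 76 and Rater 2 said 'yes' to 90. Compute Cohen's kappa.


P_o = 119/151 = 0.788079
P_e = (76*90 + 75*61) / 22801 = 0.500636
kappa = (P_o - P_e) / (1 - P_e)
kappa = (0.788079 - 0.500636) / (1 - 0.500636)
kappa = 0.5756

0.5756


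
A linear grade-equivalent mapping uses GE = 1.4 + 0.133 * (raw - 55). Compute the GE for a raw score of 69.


raw - median = 69 - 55 = 14
slope * diff = 0.133 * 14 = 1.862
GE = 1.4 + 1.862
GE = 3.262

3.262


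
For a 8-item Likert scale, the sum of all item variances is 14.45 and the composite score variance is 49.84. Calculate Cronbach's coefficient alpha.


alpha = (k/(k-1)) * (1 - sum(si^2)/s_total^2)
= (8/7) * (1 - 14.45/49.84)
alpha = 0.8115

0.8115


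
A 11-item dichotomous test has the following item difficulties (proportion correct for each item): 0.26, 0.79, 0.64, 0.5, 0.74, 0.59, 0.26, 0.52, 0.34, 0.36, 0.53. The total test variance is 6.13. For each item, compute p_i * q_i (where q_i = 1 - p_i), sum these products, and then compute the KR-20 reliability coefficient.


For each item, compute p_i * q_i:
  Item 1: 0.26 * 0.74 = 0.1924
  Item 2: 0.79 * 0.21 = 0.1659
  Item 3: 0.64 * 0.36 = 0.2304
  Item 4: 0.5 * 0.5 = 0.25
  Item 5: 0.74 * 0.26 = 0.1924
  Item 6: 0.59 * 0.41 = 0.2419
  Item 7: 0.26 * 0.74 = 0.1924
  Item 8: 0.52 * 0.48 = 0.2496
  Item 9: 0.34 * 0.66 = 0.2244
  Item 10: 0.36 * 0.64 = 0.2304
  Item 11: 0.53 * 0.47 = 0.2491
Sum(p_i * q_i) = 0.1924 + 0.1659 + 0.2304 + 0.25 + 0.1924 + 0.2419 + 0.1924 + 0.2496 + 0.2244 + 0.2304 + 0.2491 = 2.4189
KR-20 = (k/(k-1)) * (1 - Sum(p_i*q_i) / Var_total)
= (11/10) * (1 - 2.4189/6.13)
= 1.1 * 0.6054
KR-20 = 0.6659

0.6659


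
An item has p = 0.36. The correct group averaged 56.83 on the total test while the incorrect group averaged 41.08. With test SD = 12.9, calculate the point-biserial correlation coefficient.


q = 1 - p = 0.64
rpb = ((M1 - M0) / SD) * sqrt(p * q)
rpb = ((56.83 - 41.08) / 12.9) * sqrt(0.36 * 0.64)
rpb = 0.586

0.586


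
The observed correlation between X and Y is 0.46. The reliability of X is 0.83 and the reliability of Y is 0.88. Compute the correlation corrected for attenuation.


r_corrected = rxy / sqrt(rxx * ryy)
= 0.46 / sqrt(0.83 * 0.88)
= 0.46 / sqrt(0.7304)
= 0.46 / 0.854634
r_corrected = 0.5382

0.5382


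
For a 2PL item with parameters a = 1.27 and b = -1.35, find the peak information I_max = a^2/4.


For 2PL, max info at theta = b = -1.35
I_max = a^2 / 4 = 1.27^2 / 4
= 1.6129 / 4
I_max = 0.4032

0.4032


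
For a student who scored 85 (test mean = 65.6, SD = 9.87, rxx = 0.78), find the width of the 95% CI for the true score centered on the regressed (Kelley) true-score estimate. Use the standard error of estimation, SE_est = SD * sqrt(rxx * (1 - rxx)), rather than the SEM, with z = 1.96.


True score estimate = 0.78*85 + 0.22*65.6 = 80.732
SE_est = SD * sqrt(rxx * (1 - rxx)) = 9.87 * sqrt(0.78 * 0.22) = 9.87 * sqrt(0.1716) = 4.088611
CI = T_est +/- z * SE_est, so width = 2 * z * SE_est = 2 * 1.96 * 4.088611
Width = 16.0274

16.0274


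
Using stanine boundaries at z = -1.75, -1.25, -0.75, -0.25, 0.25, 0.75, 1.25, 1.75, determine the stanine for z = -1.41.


Stanine boundaries: [-1.75, -1.25, -0.75, -0.25, 0.25, 0.75, 1.25, 1.75]
z = -1.41
Check each boundary:
  z >= -1.75 -> could be stanine 2
  z < -1.25
  z < -0.75
  z < -0.25
  z < 0.25
  z < 0.75
  z < 1.25
  z < 1.75
Highest qualifying boundary gives stanine = 2

2


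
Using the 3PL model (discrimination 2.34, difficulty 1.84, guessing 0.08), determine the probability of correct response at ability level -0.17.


logit = 2.34*(-0.17 - 1.84) = -4.7034
P* = 1/(1 + exp(--4.7034)) = 0.009
P = 0.08 + (1 - 0.08) * 0.009
P = 0.0883

0.0883


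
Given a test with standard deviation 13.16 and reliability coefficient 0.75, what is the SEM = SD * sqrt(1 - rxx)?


SEM = SD * sqrt(1 - rxx)
SEM = 13.16 * sqrt(1 - 0.75)
SEM = 13.16 * sqrt(0.25) = 13.16 * 0.5
SEM = 6.58

6.58


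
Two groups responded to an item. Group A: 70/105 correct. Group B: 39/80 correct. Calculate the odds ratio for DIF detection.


Odds_A = 70/35 = 2.0
Odds_B = 39/41 = 0.9512
OR = Odds_A / Odds_B = 2.0 / 0.9512
Exactly, OR = (70 * 41) / (35 * 39) = 2870 / 1365
OR = 2.1026

2.1026


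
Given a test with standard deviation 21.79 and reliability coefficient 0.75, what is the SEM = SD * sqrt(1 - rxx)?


SEM = SD * sqrt(1 - rxx)
SEM = 21.79 * sqrt(1 - 0.75)
SEM = 21.79 * sqrt(0.25) = 21.79 * 0.5
SEM = 10.895

10.895


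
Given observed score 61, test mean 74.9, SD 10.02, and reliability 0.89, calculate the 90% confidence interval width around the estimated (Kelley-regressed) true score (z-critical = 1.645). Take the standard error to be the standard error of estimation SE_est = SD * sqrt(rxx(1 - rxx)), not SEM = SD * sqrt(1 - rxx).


True score estimate = 0.89*61 + 0.11*74.9 = 62.529
SE_est = SD * sqrt(rxx * (1 - rxx)) = 10.02 * sqrt(0.89 * 0.11) = 10.02 * sqrt(0.0979) = 3.135155
CI = T_est +/- z * SE_est, so width = 2 * z * SE_est = 2 * 1.645 * 3.135155
Width = 10.3147

10.3147


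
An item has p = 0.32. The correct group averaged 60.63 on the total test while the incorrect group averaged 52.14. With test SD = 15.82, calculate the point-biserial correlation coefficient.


q = 1 - p = 0.68
rpb = ((M1 - M0) / SD) * sqrt(p * q)
rpb = ((60.63 - 52.14) / 15.82) * sqrt(0.32 * 0.68)
rpb = 0.2503

0.2503


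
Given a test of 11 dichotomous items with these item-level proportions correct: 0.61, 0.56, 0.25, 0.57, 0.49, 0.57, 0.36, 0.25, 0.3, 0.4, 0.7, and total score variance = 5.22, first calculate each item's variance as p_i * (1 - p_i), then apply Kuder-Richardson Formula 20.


For each item, compute p_i * q_i:
  Item 1: 0.61 * 0.39 = 0.2379
  Item 2: 0.56 * 0.44 = 0.2464
  Item 3: 0.25 * 0.75 = 0.1875
  Item 4: 0.57 * 0.43 = 0.2451
  Item 5: 0.49 * 0.51 = 0.2499
  Item 6: 0.57 * 0.43 = 0.2451
  Item 7: 0.36 * 0.64 = 0.2304
  Item 8: 0.25 * 0.75 = 0.1875
  Item 9: 0.3 * 0.7 = 0.21
  Item 10: 0.4 * 0.6 = 0.24
  Item 11: 0.7 * 0.3 = 0.21
Sum(p_i * q_i) = 0.2379 + 0.2464 + 0.1875 + 0.2451 + 0.2499 + 0.2451 + 0.2304 + 0.1875 + 0.21 + 0.24 + 0.21 = 2.4898
KR-20 = (k/(k-1)) * (1 - Sum(p_i*q_i) / Var_total)
= (11/10) * (1 - 2.4898/5.22)
= 1.1 * 0.523
KR-20 = 0.5753

0.5753


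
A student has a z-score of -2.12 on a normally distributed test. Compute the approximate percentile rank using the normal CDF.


CDF(z) = 0.5 * (1 + erf(z/sqrt(2)))
erf(-1.4991) = -0.966
CDF = 0.017
Percentile rank = 0.017 * 100 = 1.7

1.7


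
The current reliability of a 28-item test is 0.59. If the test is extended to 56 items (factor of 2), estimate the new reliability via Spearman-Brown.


r_new = (n * rxx) / (1 + (n-1) * rxx)
r_new = (2 * 0.59) / (1 + 1 * 0.59)
r_new = 1.18 / 1.59
r_new = 0.7421

0.7421


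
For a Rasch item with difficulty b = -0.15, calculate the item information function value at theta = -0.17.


P = 1/(1+exp(-(-0.17--0.15))) = 0.495
I = P*(1-P) = 0.495 * 0.505
I = 0.25

0.25


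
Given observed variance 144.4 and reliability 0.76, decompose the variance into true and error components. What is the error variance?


var_true = rxx * var_obs = 0.76 * 144.4 = 109.744
var_error = var_obs - var_true
var_error = 144.4 - 109.744
var_error = 34.656

34.656


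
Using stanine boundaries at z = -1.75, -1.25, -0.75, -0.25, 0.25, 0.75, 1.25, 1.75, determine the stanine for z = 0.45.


Stanine boundaries: [-1.75, -1.25, -0.75, -0.25, 0.25, 0.75, 1.25, 1.75]
z = 0.45
Check each boundary:
  z >= -1.75 -> could be stanine 2
  z >= -1.25 -> could be stanine 3
  z >= -0.75 -> could be stanine 4
  z >= -0.25 -> could be stanine 5
  z >= 0.25 -> could be stanine 6
  z < 0.75
  z < 1.25
  z < 1.75
Highest qualifying boundary gives stanine = 6

6


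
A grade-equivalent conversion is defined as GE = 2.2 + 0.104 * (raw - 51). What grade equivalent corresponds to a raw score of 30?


raw - median = 30 - 51 = -21
slope * diff = 0.104 * -21 = -2.184
GE = 2.2 + -2.184
GE = 0.016

0.016


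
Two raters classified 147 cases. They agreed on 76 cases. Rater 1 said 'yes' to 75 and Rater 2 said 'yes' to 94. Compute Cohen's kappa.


P_o = 76/147 = 0.517007
P_e = (75*94 + 72*53) / 21609 = 0.502846
kappa = (P_o - P_e) / (1 - P_e)
kappa = (0.517007 - 0.502846) / (1 - 0.502846)
kappa = 0.0285

0.0285


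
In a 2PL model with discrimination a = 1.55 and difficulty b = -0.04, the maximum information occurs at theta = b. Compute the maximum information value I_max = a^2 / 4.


For 2PL, max info at theta = b = -0.04
I_max = a^2 / 4 = 1.55^2 / 4
= 2.4025 / 4
I_max = 0.6006

0.6006


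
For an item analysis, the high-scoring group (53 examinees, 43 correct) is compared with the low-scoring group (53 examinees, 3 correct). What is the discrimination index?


p_upper = 43/53 = 0.8113
p_lower = 3/53 = 0.0566
D = 0.8113 - 0.0566 = 0.7547

0.7547
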